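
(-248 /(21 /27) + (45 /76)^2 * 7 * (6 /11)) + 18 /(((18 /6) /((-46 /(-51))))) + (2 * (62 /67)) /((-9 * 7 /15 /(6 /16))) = -11299173045 /36183752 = -312.27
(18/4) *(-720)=-3240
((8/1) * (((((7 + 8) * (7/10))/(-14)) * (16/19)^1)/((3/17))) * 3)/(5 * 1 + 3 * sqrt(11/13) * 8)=106080/114209 - 39168 * sqrt(143)/114209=-3.17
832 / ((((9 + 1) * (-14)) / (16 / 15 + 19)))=-8944 / 75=-119.25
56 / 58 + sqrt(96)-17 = -6.24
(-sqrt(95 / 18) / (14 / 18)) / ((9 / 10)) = -5 * sqrt(190) / 21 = -3.28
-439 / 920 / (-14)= 439 / 12880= 0.03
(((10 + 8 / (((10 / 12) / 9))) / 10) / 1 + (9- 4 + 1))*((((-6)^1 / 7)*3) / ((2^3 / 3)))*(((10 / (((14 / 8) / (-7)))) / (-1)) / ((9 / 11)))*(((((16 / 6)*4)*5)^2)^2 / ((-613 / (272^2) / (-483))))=-1918558334353408000 / 5517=-347753912335219.87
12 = 12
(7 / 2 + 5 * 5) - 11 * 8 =-59.50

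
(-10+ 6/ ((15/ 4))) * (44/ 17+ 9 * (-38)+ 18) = 2699.86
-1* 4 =-4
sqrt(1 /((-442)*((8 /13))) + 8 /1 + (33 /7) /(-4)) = sqrt(1544739) /476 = 2.61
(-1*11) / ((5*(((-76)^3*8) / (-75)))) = -165 / 3511808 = -0.00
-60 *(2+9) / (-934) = 330 / 467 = 0.71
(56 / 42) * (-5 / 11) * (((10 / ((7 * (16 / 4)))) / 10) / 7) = -5 / 1617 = -0.00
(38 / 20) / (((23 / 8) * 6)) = 38 / 345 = 0.11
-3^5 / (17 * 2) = -243 / 34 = -7.15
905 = 905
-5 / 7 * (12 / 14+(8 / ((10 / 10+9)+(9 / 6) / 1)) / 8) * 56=-37.76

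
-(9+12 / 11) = -111 / 11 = -10.09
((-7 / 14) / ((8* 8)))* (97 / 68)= -97 / 8704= -0.01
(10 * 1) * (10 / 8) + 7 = 39 / 2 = 19.50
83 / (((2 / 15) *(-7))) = -1245 / 14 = -88.93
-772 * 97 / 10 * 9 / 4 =-168489 / 10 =-16848.90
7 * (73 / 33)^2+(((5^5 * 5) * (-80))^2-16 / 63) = 3970312500086395 / 2541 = 1562500000034.00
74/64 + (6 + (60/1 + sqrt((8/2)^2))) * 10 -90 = 19557/32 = 611.16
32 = 32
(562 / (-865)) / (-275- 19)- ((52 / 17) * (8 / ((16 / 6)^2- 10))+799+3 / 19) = -32474278997 / 41071065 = -790.69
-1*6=-6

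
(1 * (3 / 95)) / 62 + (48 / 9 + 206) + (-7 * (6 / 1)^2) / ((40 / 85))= -2864008 / 8835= -324.17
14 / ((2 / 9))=63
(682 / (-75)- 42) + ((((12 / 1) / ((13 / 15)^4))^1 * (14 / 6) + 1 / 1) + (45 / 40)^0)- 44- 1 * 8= -110237002 / 2142075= -51.46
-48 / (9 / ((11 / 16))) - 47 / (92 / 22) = -2057 / 138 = -14.91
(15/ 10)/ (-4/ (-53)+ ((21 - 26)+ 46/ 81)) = -12879/ 37406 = -0.34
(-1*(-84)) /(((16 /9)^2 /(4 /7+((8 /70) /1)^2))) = 43497 /2800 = 15.53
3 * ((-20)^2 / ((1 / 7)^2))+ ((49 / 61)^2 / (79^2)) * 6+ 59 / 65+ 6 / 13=88759460304119 / 1509479465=58801.37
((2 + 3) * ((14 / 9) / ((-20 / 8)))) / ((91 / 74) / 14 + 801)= -0.00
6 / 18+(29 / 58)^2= 7 / 12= 0.58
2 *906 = 1812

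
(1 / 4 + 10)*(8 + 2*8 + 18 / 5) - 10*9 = 1929 / 10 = 192.90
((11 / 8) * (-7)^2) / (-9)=-539 / 72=-7.49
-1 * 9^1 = -9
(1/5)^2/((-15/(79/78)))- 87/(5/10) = -5089579/29250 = -174.00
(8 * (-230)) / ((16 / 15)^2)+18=-25587 / 16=-1599.19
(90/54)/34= 5/102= 0.05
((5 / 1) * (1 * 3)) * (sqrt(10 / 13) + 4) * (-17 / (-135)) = 17 * sqrt(130) / 117 + 68 / 9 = 9.21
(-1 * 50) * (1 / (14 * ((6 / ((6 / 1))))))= -25 / 7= -3.57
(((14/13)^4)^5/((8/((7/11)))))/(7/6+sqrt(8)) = -3074808386879216457351168/49964049764161621724607829+5271100091792942498316288 *sqrt(2)/49964049764161621724607829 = 0.09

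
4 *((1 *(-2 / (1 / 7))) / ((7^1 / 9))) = -72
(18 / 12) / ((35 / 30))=9 / 7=1.29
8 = 8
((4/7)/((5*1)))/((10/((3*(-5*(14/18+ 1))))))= -32/105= -0.30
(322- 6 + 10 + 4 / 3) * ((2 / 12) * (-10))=-4910 / 9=-545.56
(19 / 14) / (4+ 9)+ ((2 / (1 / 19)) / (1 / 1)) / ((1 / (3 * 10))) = 207499 / 182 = 1140.10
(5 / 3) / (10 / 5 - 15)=-5 / 39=-0.13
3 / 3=1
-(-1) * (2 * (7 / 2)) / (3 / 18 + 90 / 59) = 2478 / 599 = 4.14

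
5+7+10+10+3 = 35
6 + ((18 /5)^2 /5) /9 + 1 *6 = 12.29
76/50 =38/25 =1.52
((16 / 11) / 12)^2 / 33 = 16 / 35937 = 0.00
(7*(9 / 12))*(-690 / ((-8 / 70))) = 253575 / 8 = 31696.88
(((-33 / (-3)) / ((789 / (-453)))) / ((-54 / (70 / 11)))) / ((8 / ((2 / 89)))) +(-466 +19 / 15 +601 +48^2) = 30844460233 / 12639780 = 2440.27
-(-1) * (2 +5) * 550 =3850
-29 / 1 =-29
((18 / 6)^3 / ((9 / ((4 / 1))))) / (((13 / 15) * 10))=18 / 13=1.38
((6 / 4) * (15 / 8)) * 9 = 405 / 16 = 25.31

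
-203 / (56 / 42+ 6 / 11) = -6699 / 62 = -108.05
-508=-508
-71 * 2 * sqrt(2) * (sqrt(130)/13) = -284 * sqrt(65)/13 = -176.13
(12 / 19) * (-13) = -156 / 19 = -8.21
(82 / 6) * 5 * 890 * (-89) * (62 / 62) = -16238050 / 3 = -5412683.33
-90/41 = -2.20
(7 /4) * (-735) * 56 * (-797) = 57407910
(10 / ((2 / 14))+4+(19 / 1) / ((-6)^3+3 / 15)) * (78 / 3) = 159502 / 83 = 1921.71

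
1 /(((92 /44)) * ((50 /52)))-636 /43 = -353402 /24725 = -14.29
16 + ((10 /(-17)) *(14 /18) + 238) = 38792 /153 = 253.54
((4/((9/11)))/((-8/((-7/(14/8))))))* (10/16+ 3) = 319/36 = 8.86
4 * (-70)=-280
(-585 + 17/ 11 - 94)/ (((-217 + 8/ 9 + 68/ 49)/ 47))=154457604/ 1041623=148.29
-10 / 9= -1.11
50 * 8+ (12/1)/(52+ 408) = 46003/115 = 400.03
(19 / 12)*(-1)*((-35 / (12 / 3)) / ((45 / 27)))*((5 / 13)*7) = 22.38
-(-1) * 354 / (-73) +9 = 4.15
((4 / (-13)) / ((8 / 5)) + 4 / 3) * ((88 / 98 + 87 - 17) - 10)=69.49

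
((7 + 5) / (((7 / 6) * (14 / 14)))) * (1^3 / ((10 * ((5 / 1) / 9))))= 324 / 175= 1.85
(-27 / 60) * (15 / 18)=-3 / 8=-0.38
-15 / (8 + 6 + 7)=-5 / 7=-0.71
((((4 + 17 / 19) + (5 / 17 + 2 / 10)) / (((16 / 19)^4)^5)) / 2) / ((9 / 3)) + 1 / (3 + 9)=17269565610545330906071001717 / 616552168003460879100149760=28.01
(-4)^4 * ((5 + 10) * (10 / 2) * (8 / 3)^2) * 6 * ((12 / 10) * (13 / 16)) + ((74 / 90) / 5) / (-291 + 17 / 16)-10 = 833673529658 / 1043775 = 798710.00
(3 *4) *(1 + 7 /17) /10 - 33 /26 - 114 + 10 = -228901 /2210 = -103.58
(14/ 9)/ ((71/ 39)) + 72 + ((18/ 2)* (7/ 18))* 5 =38491/ 426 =90.35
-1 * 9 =-9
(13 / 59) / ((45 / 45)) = 13 / 59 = 0.22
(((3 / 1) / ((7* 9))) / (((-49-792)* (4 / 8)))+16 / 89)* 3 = 282398 / 523943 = 0.54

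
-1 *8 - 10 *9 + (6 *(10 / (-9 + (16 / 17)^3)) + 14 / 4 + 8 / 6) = -24196319 / 240726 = -100.51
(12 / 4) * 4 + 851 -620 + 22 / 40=4871 / 20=243.55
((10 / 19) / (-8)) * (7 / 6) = -0.08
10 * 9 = 90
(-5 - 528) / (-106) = 533 / 106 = 5.03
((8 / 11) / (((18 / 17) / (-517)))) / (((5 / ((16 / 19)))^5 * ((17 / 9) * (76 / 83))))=-4090494976 / 147018378125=-0.03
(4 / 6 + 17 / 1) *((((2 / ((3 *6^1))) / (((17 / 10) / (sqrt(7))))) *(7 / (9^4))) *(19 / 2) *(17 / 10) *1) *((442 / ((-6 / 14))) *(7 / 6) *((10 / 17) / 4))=-22451065 *sqrt(7) / 6377292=-9.31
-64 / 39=-1.64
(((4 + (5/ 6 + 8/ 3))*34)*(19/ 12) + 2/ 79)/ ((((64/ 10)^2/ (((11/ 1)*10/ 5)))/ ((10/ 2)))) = 175440375/ 161792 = 1084.36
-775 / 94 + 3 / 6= -364 / 47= -7.74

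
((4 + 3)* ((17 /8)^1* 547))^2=4237098649 /64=66204666.39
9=9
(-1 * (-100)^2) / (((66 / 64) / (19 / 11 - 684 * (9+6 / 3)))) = 26478400000 / 363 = 72943250.69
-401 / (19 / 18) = -7218 / 19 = -379.89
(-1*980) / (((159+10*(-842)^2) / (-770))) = 754600 / 7089799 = 0.11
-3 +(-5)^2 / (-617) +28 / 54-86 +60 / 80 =-87.77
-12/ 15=-4/ 5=-0.80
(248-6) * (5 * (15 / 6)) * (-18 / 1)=-54450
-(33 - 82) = 49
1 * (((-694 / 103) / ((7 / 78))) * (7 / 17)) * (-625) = 33832500 / 1751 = 19321.82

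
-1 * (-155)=155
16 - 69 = -53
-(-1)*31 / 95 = 31 / 95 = 0.33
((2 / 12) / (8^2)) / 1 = 1 / 384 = 0.00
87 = 87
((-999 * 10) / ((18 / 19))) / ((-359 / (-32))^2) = -10798080 / 128881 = -83.78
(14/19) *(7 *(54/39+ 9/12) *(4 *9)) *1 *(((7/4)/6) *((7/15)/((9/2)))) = 88837/7410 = 11.99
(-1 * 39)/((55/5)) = -39/11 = -3.55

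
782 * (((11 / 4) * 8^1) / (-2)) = -8602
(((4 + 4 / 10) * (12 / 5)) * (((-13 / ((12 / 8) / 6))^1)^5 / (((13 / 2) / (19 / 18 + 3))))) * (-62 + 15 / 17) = 195206576840704 / 1275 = 153103197522.12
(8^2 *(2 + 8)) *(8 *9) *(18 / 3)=276480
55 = 55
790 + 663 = 1453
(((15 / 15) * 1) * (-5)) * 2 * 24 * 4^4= -61440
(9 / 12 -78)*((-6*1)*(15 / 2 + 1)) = 15759 / 4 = 3939.75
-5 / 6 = -0.83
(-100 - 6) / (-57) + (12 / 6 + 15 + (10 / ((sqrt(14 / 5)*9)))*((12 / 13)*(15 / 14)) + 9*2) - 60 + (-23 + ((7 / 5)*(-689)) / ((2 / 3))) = -851033 / 570 + 50*sqrt(70) / 637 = -1492.38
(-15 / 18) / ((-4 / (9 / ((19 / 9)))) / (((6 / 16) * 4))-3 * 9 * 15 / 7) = 0.01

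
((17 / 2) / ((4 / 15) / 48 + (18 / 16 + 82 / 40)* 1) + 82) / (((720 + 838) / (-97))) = -940415 / 178391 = -5.27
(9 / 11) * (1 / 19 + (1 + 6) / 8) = 1269 / 1672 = 0.76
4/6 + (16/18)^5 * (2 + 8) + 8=839438/59049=14.22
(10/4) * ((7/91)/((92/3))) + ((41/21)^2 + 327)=348970711/1054872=330.82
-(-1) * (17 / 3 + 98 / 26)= 368 / 39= 9.44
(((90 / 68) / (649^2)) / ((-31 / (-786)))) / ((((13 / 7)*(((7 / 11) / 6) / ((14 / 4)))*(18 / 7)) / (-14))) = -2021985 / 262331641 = -0.01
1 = 1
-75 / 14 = -5.36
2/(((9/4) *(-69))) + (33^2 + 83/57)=12866140/11799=1090.44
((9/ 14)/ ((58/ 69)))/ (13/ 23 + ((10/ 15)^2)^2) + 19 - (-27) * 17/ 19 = 968140177/ 21923188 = 44.16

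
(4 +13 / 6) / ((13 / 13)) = 37 / 6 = 6.17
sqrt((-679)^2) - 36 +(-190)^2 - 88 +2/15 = 549827/15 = 36655.13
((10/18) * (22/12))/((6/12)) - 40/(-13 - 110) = 2615/1107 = 2.36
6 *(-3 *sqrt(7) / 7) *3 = -54 *sqrt(7) / 7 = -20.41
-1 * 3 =-3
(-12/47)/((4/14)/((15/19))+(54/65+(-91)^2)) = -16380/531344071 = -0.00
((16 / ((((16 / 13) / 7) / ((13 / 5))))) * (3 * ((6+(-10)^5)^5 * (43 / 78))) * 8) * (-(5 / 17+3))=515440634089728700516056484864 / 5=103088126817945740103211300000.00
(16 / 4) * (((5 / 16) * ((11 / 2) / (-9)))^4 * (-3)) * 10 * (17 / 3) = -777803125 / 859963392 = -0.90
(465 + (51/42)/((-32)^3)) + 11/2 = 215842799/458752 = 470.50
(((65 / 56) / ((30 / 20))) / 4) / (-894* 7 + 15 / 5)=-13 / 420336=-0.00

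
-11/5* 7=-15.40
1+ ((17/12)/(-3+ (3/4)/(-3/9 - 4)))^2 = 1.20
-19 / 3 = -6.33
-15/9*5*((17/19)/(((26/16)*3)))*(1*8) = -12.24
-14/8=-7/4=-1.75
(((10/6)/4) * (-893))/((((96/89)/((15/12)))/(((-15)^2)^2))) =-11176453125/512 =-21829010.01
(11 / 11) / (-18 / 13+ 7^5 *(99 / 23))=299 / 21630195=0.00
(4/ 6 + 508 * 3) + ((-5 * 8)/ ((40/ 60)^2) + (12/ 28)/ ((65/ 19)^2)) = 127294049/ 88725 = 1434.70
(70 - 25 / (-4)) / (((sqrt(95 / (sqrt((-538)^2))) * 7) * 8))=61 * sqrt(51110) / 4256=3.24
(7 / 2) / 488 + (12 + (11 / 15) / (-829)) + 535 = 6638774629 / 12136560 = 547.01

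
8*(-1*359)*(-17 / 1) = 48824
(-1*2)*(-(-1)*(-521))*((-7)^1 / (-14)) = 521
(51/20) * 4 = 51/5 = 10.20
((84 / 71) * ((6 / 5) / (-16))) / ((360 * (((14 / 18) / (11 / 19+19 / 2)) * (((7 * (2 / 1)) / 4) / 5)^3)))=-0.01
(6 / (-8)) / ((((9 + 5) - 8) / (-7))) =7 / 8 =0.88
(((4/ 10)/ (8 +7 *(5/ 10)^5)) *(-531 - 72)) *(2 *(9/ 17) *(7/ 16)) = -303912/ 22355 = -13.59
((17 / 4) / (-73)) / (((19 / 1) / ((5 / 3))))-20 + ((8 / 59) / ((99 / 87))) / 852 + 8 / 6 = -42960005417 / 2300816628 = -18.67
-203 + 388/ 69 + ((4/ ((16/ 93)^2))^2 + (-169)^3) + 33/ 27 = -4077197837825/ 847872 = -4808742.17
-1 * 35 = -35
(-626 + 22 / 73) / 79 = -45676 / 5767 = -7.92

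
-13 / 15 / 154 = -13 / 2310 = -0.01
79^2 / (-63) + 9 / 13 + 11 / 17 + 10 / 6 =-1337408 / 13923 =-96.06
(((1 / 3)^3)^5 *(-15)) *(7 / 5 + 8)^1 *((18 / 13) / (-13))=94 / 89813529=0.00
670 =670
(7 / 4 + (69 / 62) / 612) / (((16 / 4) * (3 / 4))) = 0.58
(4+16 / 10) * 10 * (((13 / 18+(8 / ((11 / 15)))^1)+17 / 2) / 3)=111608 / 297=375.78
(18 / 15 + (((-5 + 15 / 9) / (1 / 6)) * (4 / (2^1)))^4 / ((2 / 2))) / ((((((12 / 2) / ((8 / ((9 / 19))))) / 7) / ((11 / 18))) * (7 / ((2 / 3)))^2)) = 21401610032 / 76545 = 279595.14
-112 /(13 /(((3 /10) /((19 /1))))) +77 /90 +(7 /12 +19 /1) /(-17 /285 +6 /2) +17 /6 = 76102571 /7451496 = 10.21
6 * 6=36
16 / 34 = 0.47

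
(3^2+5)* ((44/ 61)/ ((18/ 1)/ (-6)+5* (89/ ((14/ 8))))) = 4312/ 107299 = 0.04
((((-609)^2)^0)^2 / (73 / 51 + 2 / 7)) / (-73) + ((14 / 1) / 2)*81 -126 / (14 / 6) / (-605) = 15352673676 / 27073145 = 567.08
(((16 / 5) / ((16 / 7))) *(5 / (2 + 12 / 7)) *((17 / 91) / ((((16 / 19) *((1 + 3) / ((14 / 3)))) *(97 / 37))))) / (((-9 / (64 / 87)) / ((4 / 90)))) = -0.00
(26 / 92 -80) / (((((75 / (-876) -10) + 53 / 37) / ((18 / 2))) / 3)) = 248.74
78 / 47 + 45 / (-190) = 2541 / 1786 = 1.42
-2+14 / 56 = -7 / 4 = -1.75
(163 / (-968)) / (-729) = 0.00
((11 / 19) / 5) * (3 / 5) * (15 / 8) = 99 / 760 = 0.13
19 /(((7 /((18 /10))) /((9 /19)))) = 81 /35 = 2.31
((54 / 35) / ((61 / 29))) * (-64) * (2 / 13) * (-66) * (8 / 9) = 11759616 / 27755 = 423.69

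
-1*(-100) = 100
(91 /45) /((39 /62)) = 434 /135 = 3.21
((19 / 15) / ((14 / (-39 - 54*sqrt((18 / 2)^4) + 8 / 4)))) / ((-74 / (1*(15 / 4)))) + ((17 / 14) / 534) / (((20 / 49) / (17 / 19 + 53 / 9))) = 3833617985 / 189202608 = 20.26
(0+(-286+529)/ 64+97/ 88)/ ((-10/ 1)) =-3449/ 7040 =-0.49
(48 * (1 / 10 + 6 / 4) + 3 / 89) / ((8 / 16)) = 68382 / 445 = 153.67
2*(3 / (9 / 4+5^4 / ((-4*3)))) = -36 / 299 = -0.12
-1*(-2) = 2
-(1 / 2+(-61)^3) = 453961 / 2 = 226980.50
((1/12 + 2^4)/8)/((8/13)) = 2509/768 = 3.27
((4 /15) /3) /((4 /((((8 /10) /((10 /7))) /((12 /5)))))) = 7 /1350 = 0.01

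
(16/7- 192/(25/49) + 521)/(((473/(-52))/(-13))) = 17386044/82775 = 210.04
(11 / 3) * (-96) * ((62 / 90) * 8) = -87296 / 45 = -1939.91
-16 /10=-8 /5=-1.60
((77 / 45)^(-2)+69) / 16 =205563 / 47432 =4.33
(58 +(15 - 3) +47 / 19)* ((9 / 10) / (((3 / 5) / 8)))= 869.68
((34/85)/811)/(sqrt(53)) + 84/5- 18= -6/5 + 2 *sqrt(53)/214915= -1.20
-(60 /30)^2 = -4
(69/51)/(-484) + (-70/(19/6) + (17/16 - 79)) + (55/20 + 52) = -28324581/625328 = -45.30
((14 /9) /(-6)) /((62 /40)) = -0.17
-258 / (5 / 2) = -516 / 5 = -103.20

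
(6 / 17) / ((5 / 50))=60 / 17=3.53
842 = 842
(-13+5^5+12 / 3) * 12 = 37392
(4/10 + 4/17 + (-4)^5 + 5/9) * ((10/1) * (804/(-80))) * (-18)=-157272249/85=-1850261.75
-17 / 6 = -2.83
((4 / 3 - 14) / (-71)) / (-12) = -19 / 1278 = -0.01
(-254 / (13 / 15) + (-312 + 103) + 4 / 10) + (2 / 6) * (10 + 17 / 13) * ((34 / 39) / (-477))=-606633557 / 1209195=-501.68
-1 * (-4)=4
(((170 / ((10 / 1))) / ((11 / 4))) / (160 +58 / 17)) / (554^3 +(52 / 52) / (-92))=53176 / 239007787922673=0.00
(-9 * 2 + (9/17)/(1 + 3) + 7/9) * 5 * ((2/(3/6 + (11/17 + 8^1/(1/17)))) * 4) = -209180/41967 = -4.98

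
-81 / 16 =-5.06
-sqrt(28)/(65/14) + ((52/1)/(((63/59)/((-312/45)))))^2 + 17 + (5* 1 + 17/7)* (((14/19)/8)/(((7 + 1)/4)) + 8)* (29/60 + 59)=15959566367723/135739800 -28* sqrt(7)/65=117573.56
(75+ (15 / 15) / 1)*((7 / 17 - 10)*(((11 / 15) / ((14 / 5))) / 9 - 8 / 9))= 2013050 / 3213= 626.53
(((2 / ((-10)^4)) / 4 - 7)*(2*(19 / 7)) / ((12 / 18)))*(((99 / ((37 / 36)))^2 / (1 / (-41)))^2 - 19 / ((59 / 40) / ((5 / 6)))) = -31923485617697764886215313 / 3870142465000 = -8248659036818.63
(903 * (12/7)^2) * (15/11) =3618.70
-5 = -5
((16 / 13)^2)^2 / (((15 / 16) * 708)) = 262144 / 75829455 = 0.00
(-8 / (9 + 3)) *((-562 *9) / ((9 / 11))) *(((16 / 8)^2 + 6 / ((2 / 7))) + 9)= 420376 / 3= 140125.33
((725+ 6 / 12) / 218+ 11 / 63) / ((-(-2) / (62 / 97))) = 2982479 / 2664396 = 1.12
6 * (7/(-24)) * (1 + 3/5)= -14/5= -2.80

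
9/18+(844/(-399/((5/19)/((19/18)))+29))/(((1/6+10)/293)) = -86149397/5751446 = -14.98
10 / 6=5 / 3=1.67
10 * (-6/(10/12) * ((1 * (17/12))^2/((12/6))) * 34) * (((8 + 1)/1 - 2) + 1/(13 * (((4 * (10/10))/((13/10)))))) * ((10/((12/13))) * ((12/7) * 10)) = -89735945/28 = -3204855.18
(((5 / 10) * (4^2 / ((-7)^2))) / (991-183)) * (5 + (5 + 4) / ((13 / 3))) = 92 / 64337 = 0.00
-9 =-9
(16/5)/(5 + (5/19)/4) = 1216/1925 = 0.63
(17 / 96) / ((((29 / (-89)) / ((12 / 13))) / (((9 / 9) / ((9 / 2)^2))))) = -1513 / 61074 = -0.02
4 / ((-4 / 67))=-67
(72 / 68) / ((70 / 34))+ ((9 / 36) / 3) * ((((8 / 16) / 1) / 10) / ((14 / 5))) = 1733 / 3360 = 0.52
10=10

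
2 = 2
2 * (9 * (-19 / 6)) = -57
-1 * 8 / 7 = -8 / 7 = -1.14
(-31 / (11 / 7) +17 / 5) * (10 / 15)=-1796 / 165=-10.88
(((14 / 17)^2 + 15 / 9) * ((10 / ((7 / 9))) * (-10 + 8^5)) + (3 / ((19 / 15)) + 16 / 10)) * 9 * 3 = 5124660819417 / 192185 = 26665248.69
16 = 16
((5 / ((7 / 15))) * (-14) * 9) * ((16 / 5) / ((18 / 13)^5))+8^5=69807151 / 2187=31919.14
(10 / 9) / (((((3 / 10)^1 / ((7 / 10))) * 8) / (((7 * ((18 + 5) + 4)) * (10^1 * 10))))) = 6125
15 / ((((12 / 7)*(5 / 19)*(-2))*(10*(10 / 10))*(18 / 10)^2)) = -665 / 1296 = -0.51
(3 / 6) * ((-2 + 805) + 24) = 827 / 2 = 413.50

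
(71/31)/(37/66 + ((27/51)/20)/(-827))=658804740/161247523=4.09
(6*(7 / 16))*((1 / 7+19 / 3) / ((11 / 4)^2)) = 272 / 121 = 2.25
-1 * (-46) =46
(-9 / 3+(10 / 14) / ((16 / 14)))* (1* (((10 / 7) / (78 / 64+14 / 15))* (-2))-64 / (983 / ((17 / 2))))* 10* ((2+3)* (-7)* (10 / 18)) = -7938713000 / 9138951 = -868.67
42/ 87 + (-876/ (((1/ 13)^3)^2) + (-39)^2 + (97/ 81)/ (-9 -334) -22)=-3406757359750646/ 805707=-4228283184.52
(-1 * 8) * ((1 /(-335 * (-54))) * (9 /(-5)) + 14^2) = -7879196 /5025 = -1568.00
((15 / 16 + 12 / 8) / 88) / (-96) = -13 / 45056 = -0.00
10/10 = 1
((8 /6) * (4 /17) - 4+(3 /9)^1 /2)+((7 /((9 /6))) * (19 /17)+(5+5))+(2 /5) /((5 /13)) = 32477 /2550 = 12.74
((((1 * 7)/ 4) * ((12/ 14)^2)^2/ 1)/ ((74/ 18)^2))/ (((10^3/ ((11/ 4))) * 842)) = 72171/ 395375414000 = 0.00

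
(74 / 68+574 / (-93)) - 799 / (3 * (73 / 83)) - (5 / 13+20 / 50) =-1543808557 / 5001230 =-308.69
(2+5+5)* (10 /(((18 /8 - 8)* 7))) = -480 /161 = -2.98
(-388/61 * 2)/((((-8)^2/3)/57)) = -33.99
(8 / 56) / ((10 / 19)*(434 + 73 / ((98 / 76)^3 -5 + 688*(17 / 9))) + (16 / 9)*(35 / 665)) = 109503699723 / 175185086295436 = 0.00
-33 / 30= -11 / 10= -1.10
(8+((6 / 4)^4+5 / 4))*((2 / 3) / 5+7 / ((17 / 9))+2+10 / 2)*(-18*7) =-19547.17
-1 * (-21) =21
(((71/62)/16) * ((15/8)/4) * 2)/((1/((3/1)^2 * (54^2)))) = 6987465/3968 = 1760.95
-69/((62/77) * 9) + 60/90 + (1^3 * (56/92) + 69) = 86635/1426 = 60.75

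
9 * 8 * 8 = 576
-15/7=-2.14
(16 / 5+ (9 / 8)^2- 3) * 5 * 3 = 1407 / 64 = 21.98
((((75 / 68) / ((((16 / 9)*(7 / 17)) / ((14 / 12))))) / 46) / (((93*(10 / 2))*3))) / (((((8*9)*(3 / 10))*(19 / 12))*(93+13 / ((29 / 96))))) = 145 / 24626495232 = 0.00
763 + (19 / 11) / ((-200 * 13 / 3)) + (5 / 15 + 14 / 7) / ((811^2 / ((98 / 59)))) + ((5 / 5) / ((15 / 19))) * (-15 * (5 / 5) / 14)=17751264222222317 / 23306606723400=761.64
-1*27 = -27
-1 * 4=-4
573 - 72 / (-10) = 580.20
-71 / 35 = -2.03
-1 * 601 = -601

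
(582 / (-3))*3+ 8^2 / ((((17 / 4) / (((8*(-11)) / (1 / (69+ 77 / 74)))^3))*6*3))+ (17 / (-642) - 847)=-324881814553922234141 / 1658480526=-195891244703.06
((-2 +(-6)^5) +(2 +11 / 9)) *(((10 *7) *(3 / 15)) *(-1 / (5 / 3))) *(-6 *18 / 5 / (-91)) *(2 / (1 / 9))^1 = 90685008 / 325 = 279030.79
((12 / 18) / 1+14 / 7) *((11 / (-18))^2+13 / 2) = 4454 / 243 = 18.33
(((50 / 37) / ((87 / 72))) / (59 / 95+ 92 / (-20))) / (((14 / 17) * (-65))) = 32300 / 6151509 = 0.01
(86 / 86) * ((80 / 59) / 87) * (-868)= -69440 / 5133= -13.53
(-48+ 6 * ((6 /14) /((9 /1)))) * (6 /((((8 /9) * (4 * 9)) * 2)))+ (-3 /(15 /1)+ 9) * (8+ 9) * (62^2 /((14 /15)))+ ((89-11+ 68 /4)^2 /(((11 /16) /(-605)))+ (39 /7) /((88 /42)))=-7325863.53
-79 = -79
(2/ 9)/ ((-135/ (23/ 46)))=-1/ 1215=-0.00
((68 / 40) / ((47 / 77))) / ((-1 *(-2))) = 1.39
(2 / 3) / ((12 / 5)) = 0.28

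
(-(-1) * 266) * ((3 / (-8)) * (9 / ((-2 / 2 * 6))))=1197 / 8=149.62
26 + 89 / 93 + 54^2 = 2942.96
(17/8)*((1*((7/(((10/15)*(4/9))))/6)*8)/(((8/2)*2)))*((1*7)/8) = 7497/1024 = 7.32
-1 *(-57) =57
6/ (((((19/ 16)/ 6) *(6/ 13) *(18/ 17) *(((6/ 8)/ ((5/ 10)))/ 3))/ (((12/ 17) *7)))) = 11648/ 19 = 613.05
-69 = -69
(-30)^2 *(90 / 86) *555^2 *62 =773450775000 / 43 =17987227325.58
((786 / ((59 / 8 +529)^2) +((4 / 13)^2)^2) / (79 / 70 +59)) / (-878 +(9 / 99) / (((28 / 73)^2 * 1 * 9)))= -227318003404800 / 1026038931780658489213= -0.00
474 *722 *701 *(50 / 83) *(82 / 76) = 12942072300 / 83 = 155928581.93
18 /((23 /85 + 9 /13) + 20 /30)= 29835 /2701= 11.05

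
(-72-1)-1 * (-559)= 486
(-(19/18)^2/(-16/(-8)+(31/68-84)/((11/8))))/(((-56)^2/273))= 877591/531643392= 0.00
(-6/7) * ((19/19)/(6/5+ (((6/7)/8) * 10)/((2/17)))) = -40/481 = -0.08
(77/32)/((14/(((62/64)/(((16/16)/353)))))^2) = 1317241739/917504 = 1435.68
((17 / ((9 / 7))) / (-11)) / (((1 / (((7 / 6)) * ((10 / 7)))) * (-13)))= 595 / 3861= 0.15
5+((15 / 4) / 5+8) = 55 / 4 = 13.75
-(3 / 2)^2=-9 / 4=-2.25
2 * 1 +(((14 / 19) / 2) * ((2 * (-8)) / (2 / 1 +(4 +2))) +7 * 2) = 290 / 19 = 15.26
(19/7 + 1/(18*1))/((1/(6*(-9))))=-1047/7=-149.57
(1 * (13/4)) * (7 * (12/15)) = 91/5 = 18.20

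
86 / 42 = 43 / 21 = 2.05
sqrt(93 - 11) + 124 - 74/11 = sqrt(82) + 1290/11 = 126.33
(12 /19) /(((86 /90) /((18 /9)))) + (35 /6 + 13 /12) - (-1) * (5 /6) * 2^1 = 97111 /9804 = 9.91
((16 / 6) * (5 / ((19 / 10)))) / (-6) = -200 / 171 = -1.17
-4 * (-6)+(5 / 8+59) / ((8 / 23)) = 12507 / 64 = 195.42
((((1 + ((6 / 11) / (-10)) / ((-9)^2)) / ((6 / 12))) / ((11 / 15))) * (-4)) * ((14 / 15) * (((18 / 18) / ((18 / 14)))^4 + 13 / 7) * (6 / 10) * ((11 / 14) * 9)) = -6926464 / 72171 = -95.97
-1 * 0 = 0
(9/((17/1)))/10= 9/170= 0.05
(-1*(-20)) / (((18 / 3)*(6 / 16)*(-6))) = -40 / 27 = -1.48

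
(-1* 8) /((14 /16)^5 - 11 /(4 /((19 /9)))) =2359296 /1560865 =1.51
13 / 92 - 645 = -59327 / 92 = -644.86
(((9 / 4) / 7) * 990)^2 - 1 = 19846829 / 196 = 101259.33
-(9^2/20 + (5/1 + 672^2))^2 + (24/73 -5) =-203936282812.97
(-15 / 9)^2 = 25 / 9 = 2.78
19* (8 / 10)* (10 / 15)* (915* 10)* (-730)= -67685600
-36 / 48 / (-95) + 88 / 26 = 3.39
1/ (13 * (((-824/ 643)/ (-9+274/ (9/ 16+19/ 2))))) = -1887205/ 1724632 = -1.09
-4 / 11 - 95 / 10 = -217 / 22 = -9.86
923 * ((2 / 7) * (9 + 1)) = 18460 / 7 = 2637.14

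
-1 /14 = -0.07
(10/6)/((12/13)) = 65/36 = 1.81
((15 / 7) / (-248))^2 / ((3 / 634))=23775 / 1506848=0.02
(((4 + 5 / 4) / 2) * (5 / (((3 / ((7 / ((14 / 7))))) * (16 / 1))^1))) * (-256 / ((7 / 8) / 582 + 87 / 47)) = -132.25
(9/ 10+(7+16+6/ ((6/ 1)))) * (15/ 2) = 747/ 4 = 186.75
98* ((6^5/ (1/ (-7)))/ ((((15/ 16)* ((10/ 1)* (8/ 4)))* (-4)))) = 1778112/ 25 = 71124.48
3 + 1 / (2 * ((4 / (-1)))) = 2.88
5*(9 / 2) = 45 / 2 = 22.50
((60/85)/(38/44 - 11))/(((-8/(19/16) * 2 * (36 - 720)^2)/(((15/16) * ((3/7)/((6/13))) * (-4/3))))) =-715/55760818176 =-0.00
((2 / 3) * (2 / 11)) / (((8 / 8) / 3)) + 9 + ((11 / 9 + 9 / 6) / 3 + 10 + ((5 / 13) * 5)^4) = 575934251 / 16965234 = 33.95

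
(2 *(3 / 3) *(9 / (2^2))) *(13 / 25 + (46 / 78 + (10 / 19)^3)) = 12594657 / 2229175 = 5.65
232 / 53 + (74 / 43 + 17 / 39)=580765 / 88881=6.53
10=10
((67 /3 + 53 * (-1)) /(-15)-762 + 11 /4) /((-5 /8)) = 272594 /225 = 1211.53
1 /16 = 0.06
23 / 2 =11.50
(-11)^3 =-1331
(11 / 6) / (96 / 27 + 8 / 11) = 363 / 848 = 0.43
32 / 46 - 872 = -20040 / 23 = -871.30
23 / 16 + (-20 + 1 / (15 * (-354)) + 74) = 2354977 / 42480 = 55.44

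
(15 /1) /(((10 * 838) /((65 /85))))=39 /28492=0.00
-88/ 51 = -1.73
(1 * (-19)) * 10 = -190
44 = 44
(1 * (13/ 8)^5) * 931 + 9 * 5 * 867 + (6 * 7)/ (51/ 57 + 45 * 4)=797445331325/ 16089088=49564.36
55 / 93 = 0.59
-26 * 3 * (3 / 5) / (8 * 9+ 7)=-234 / 395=-0.59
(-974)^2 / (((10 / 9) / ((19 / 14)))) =40555899 / 35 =1158739.97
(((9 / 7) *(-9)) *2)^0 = 1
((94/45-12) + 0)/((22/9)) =-223/55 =-4.05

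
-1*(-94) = 94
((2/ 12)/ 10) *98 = 49/ 30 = 1.63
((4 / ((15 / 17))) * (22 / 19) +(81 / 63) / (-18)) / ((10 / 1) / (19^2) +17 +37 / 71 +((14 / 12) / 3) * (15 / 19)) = 27868991 / 96109265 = 0.29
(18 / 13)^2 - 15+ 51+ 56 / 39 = 19952 / 507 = 39.35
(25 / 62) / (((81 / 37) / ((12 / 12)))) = 925 / 5022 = 0.18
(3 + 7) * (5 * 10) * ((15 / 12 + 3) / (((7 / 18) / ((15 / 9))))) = 63750 / 7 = 9107.14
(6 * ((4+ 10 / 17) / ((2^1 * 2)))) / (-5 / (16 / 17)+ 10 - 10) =-1872 / 1445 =-1.30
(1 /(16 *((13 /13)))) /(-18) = -1 /288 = -0.00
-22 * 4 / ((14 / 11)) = -484 / 7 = -69.14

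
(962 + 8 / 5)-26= 4688 / 5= 937.60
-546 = -546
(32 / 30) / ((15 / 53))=848 / 225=3.77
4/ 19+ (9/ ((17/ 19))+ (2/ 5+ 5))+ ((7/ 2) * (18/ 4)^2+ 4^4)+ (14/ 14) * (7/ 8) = 2218489/ 6460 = 343.42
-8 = -8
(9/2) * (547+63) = 2745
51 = 51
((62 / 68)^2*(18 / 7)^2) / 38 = 77841 / 538118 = 0.14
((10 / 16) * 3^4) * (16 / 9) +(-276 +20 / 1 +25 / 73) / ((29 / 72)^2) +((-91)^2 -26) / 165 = -2909019683 / 2025969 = -1435.87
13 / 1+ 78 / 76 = 533 / 38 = 14.03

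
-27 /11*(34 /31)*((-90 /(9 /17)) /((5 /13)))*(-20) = -8115120 /341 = -23798.01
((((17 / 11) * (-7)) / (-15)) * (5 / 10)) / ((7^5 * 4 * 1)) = 17 / 3169320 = 0.00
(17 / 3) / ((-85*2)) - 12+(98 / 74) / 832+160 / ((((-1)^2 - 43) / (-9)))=71931961 / 3232320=22.25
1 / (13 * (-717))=-1 / 9321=-0.00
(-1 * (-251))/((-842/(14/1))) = -1757/421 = -4.17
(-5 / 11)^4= 625 / 14641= 0.04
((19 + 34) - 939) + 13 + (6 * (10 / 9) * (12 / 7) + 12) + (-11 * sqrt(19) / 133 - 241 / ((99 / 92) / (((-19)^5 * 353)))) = 135658065037435 / 693 - 11 * sqrt(19) / 133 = 195754783603.44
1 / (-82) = -0.01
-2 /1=-2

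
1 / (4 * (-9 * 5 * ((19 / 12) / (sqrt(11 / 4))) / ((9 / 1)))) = -3 * sqrt(11) / 190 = -0.05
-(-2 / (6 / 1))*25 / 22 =25 / 66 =0.38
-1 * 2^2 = -4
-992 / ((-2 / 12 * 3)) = 1984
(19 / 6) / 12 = 19 / 72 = 0.26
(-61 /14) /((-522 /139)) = 8479 /7308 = 1.16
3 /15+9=46 /5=9.20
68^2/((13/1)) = 4624/13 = 355.69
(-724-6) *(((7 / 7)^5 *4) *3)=-8760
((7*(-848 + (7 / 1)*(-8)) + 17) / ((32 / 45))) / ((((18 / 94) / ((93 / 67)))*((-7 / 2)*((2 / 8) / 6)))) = 413780715 / 938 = 441130.83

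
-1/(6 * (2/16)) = -4/3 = -1.33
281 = 281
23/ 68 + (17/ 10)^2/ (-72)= 36487/ 122400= 0.30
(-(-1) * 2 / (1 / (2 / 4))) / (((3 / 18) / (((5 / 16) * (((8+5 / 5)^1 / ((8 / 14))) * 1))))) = 945 / 32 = 29.53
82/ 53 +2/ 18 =791/ 477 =1.66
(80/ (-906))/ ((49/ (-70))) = 400/ 3171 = 0.13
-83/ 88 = -0.94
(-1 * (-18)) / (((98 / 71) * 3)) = 213 / 49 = 4.35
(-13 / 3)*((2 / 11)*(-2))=52 / 33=1.58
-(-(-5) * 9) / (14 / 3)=-135 / 14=-9.64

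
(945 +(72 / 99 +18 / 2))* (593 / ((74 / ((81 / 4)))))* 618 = 77936376447 / 814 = 95744934.21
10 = 10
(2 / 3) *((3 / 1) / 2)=1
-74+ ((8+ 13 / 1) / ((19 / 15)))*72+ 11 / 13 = 276771 / 247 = 1120.53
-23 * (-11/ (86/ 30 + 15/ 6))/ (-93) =-110/ 217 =-0.51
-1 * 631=-631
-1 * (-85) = 85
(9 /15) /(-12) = -1 /20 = -0.05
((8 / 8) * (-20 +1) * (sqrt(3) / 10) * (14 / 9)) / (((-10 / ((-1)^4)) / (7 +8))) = 133 * sqrt(3) / 30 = 7.68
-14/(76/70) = -245/19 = -12.89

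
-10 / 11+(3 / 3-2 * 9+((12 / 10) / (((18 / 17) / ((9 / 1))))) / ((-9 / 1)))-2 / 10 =-635 / 33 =-19.24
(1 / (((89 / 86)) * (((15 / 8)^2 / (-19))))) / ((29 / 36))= -418304 / 64525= -6.48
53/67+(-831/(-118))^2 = 47005559/932908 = 50.39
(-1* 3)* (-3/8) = 1.12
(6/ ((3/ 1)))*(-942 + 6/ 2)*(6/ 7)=-1609.71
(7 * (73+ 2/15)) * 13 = 6655.13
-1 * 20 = -20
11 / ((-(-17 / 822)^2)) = -7432524 / 289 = -25718.08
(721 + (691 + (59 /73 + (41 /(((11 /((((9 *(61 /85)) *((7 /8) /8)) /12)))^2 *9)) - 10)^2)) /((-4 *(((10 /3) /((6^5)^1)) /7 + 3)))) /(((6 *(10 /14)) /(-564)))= -3162231612528619428252771107620129 /36684689960345288258355200000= -86200.31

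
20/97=0.21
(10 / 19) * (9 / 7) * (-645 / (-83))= 58050 / 11039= 5.26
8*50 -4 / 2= 398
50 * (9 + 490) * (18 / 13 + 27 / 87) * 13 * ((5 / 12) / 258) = 4428625 / 4988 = 887.86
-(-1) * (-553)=-553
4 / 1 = 4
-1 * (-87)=87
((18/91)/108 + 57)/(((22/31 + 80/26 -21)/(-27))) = 8683317/97118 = 89.41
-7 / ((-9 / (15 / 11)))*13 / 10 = 91 / 66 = 1.38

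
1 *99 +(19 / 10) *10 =118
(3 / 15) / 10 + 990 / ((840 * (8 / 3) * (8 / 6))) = 7873 / 22400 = 0.35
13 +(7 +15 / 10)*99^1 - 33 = 1643 / 2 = 821.50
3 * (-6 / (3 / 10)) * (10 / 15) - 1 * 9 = -49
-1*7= -7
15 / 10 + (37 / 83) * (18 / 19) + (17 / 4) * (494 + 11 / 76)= 53038609 / 25232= 2102.04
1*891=891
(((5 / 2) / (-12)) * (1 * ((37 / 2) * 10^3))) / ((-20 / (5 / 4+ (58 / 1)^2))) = 20752375 / 32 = 648511.72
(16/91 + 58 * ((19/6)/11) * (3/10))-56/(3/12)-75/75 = -219.82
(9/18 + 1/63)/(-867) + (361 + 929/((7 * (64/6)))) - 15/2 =639618673/1747872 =365.94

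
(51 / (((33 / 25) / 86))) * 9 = 328950 / 11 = 29904.55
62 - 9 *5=17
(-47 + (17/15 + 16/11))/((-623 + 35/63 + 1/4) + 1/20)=43968/615923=0.07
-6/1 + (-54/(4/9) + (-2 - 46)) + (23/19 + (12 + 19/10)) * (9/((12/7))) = -73089/760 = -96.17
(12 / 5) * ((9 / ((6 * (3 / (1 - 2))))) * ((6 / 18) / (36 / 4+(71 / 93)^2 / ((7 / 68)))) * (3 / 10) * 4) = -726516 / 22191875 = -0.03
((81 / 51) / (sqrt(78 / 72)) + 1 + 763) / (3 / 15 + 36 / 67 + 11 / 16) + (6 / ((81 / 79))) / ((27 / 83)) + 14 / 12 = 289440 *sqrt(39) / 1687777 + 6183862093 / 11134746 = 556.44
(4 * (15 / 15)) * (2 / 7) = 8 / 7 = 1.14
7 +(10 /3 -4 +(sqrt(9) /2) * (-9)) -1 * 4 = -67 /6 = -11.17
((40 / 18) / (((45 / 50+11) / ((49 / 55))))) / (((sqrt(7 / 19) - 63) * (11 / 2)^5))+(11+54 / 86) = 40551915240420 / 3487464868063 - 320 * sqrt(133) / 729934507269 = 11.63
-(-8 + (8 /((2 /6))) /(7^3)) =2720 /343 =7.93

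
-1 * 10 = -10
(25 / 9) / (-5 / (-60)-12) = -0.23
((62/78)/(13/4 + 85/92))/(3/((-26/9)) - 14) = -31/2448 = -0.01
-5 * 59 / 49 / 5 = -59 / 49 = -1.20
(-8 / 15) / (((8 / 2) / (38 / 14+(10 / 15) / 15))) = -1738 / 4725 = -0.37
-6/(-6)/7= 1/7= 0.14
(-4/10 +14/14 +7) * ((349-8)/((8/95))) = 123101/4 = 30775.25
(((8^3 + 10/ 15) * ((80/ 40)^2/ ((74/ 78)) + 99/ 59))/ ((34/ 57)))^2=35343901112069169/ 1377226321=25663103.13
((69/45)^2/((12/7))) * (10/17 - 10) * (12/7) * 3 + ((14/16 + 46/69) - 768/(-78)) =-486169/8840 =-55.00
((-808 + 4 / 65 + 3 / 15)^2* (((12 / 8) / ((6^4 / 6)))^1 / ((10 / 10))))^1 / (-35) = -129.45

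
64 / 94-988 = -987.32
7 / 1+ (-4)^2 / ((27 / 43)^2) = 34687 / 729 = 47.58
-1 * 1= -1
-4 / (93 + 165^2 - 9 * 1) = -4 / 27309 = -0.00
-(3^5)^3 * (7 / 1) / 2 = -100442349 / 2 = -50221174.50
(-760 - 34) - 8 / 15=-11918 / 15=-794.53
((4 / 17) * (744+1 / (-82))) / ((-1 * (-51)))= 122014 / 35547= 3.43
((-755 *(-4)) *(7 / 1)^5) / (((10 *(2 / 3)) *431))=17664.90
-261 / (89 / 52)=-152.49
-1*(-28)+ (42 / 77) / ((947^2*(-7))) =1933520198 / 69054293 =28.00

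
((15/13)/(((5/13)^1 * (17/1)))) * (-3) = -9/17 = -0.53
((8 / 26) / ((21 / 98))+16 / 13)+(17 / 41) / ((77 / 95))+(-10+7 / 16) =-967447 / 151536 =-6.38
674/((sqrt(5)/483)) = 145586.81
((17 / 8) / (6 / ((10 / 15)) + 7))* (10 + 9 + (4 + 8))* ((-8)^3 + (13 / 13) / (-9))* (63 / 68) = -1000153 / 512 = -1953.42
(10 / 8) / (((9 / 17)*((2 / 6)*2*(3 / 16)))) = 170 / 9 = 18.89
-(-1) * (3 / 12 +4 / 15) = 31 / 60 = 0.52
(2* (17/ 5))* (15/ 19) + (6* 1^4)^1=11.37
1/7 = 0.14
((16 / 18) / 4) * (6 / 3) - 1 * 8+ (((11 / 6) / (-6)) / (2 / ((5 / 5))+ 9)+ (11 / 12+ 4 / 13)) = -248 / 39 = -6.36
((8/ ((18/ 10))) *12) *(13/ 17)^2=27040/ 867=31.19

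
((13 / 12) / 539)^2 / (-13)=-13 / 41835024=-0.00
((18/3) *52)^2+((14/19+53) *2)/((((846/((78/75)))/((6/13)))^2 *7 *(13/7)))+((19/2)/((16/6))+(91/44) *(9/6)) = 97350.66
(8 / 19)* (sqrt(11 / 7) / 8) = sqrt(77) / 133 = 0.07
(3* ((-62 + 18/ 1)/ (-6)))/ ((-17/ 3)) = -66/ 17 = -3.88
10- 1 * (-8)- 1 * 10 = 8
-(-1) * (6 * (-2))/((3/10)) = -40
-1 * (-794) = 794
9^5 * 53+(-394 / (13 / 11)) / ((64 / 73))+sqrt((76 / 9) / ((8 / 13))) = 3129220.44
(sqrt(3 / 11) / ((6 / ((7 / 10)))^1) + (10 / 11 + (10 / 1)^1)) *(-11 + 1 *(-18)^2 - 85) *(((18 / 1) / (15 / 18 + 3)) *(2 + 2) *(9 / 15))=172368 *sqrt(33) / 6325 + 7091712 / 253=28187.03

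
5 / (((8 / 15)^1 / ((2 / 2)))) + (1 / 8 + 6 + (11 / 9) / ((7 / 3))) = 673 / 42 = 16.02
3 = 3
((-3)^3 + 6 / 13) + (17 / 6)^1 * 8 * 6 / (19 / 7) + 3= 6562 / 247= 26.57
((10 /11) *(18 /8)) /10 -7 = -299 /44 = -6.80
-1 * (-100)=100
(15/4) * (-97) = -1455/4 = -363.75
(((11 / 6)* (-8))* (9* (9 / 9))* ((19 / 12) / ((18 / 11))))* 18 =-2299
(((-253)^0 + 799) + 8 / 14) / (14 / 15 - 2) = -21015 / 28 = -750.54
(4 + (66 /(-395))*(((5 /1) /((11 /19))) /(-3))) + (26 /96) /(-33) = 559709 /125136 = 4.47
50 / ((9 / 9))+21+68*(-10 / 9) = -4.56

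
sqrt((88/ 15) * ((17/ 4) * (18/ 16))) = sqrt(2805)/ 10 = 5.30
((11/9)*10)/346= 55/1557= 0.04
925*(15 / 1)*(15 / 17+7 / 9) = 1174750 / 51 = 23034.31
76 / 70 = 38 / 35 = 1.09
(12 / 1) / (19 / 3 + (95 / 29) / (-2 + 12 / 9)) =2088 / 247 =8.45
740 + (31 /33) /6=146551 /198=740.16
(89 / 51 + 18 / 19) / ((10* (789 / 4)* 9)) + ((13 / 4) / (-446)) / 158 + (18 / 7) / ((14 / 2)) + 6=3025708072587019 / 475183455158160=6.37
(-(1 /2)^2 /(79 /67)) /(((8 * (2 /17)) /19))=-21641 /5056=-4.28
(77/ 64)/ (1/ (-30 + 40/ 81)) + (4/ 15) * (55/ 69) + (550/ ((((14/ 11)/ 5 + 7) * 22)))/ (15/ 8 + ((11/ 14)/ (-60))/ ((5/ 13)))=-73162998271/ 2189516832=-33.42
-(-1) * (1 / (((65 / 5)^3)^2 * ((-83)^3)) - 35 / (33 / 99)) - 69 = -480223754956843 / 2759906637683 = -174.00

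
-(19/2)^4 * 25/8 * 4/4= -3258025/128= -25453.32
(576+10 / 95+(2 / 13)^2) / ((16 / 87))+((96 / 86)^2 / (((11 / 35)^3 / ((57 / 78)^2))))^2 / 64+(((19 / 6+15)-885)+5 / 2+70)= 2345.55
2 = 2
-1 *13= -13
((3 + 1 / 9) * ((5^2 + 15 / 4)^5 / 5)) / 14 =4022714375 / 4608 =872984.89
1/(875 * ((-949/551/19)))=-10469/830375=-0.01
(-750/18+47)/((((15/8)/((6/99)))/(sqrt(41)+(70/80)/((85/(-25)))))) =-224/5049+256 * sqrt(41)/1485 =1.06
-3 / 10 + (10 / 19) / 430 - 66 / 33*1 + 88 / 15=87449 / 24510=3.57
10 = 10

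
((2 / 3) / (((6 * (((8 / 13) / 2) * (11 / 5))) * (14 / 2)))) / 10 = 13 / 5544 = 0.00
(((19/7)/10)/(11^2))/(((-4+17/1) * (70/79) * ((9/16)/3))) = 6004/5780775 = 0.00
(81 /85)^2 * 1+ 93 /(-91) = -74874 /657475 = -0.11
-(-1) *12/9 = 4/3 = 1.33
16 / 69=0.23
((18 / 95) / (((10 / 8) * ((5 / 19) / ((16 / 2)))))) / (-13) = -576 / 1625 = -0.35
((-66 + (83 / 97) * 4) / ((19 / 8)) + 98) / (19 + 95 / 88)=3873584 / 1085527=3.57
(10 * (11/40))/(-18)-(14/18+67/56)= -134/63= -2.13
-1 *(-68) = 68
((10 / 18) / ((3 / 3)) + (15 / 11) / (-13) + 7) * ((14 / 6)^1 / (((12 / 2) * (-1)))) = -67123 / 23166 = -2.90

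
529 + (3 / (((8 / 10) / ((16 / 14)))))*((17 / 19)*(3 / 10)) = 70510 / 133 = 530.15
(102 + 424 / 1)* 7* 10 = 36820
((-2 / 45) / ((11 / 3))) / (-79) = 2 / 13035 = 0.00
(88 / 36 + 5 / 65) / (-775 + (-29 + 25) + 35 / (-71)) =-20945 / 6475248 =-0.00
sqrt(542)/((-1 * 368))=-sqrt(542)/368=-0.06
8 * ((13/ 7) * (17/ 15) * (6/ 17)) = 208/ 35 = 5.94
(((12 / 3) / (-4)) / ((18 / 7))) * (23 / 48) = -161 / 864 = -0.19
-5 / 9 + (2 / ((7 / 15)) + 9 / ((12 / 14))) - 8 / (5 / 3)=5941 / 630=9.43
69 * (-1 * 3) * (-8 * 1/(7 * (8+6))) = 828/49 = 16.90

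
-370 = -370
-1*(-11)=11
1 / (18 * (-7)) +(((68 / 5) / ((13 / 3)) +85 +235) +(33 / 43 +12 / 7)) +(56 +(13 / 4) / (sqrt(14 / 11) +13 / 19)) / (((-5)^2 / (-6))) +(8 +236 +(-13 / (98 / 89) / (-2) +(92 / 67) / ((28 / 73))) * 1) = 565.22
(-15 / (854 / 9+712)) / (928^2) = -135 / 6253918208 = -0.00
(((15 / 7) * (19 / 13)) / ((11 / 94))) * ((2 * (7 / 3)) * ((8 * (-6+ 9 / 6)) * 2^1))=-1285920 / 143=-8992.45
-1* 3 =-3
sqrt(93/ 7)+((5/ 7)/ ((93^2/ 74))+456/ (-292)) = -6874892/ 4419639+sqrt(651)/ 7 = 2.09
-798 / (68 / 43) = -17157 / 34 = -504.62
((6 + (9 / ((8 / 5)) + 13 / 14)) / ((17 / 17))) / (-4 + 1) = -703 / 168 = -4.18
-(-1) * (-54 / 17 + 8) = 82 / 17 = 4.82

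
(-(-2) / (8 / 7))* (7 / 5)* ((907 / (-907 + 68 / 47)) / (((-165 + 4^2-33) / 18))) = 298403 / 1229540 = 0.24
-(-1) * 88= 88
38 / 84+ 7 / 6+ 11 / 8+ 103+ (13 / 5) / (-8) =44381 / 420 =105.67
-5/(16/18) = -45/8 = -5.62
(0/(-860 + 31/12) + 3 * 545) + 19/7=11464/7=1637.71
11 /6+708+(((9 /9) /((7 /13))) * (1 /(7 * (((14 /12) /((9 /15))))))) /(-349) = 2549159161 /3591210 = 709.83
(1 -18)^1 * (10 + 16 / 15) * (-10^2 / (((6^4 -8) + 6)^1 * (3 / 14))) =395080 / 5823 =67.85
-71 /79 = -0.90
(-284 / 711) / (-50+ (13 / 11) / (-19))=59356 / 7439193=0.01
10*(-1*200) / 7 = -2000 / 7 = -285.71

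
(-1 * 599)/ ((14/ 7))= -599/ 2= -299.50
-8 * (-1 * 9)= 72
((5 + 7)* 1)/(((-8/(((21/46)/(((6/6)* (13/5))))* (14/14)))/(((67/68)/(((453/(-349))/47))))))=115395105/12280528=9.40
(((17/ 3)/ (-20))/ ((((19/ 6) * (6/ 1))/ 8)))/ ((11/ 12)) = -136/ 1045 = -0.13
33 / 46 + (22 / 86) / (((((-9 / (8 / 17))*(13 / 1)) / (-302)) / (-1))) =1599895 / 3934242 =0.41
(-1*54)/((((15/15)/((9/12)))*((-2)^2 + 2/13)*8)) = -39/32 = -1.22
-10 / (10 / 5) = -5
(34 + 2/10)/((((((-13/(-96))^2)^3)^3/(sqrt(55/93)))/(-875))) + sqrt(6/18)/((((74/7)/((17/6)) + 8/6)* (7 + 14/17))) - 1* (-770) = -4784043270341896835607421997024909721600* sqrt(5115)/3486117615510679186999 + 289* sqrt(3)/34352 + 770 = -98146740881666325938.96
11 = 11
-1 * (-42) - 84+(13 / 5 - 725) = -3822 / 5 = -764.40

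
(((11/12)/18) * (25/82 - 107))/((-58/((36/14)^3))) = 2598453/1631308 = 1.59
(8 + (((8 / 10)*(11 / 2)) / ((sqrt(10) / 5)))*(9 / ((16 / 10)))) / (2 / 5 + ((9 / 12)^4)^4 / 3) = 171798691840 / 8661679127 + 265751101440*sqrt(10) / 8661679127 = 116.86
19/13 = 1.46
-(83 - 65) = -18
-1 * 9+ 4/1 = -5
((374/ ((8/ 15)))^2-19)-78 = 7866473/ 16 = 491654.56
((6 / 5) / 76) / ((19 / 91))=273 / 3610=0.08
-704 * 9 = -6336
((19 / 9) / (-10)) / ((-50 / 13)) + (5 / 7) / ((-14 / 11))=-0.51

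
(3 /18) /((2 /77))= 77 /12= 6.42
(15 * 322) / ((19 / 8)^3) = 360.54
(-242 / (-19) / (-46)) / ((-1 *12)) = 0.02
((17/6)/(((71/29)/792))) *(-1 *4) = -260304/71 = -3666.25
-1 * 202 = -202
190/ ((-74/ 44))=-4180/ 37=-112.97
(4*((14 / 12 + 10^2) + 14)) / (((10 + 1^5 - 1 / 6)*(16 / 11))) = 7601 / 260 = 29.23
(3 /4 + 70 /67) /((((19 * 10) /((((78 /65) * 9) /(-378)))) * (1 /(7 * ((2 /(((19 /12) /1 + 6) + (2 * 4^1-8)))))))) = -111 /222775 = -0.00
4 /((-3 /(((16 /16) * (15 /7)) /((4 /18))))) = -90 /7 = -12.86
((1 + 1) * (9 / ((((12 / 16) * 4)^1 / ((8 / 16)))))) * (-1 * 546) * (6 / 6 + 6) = -11466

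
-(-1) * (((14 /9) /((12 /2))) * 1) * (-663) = -1547 /9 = -171.89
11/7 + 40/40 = 18/7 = 2.57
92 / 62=46 / 31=1.48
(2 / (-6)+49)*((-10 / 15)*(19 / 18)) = -2774 / 81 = -34.25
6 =6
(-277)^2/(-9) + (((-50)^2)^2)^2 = 351562499923271/9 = 39062499991474.56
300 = 300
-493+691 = 198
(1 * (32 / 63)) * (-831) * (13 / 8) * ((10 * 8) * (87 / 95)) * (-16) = 106935296 / 133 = 804024.78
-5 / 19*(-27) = 135 / 19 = 7.11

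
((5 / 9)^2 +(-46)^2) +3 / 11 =1885874 / 891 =2116.58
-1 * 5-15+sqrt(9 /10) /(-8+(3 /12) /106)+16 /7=-124 /7-636 * sqrt(10) /16955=-17.83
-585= -585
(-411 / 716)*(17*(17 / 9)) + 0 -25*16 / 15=-32291 / 716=-45.10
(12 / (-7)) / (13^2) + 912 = 1078884 / 1183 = 911.99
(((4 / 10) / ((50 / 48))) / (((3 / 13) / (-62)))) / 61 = -12896 / 7625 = -1.69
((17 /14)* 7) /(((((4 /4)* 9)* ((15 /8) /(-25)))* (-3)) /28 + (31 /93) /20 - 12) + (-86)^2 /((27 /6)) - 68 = 567240740 /360189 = 1574.84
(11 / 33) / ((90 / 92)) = 46 / 135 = 0.34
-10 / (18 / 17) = -85 / 9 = -9.44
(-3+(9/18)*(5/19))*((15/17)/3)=-545/646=-0.84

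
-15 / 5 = -3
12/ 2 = 6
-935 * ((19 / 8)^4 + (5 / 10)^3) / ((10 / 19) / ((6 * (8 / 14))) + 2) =-6972744735 / 502784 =-13868.27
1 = 1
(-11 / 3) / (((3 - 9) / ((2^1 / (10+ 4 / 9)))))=11 / 94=0.12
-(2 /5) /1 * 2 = -0.80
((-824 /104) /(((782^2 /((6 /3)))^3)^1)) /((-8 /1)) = 103 /2972924435697915712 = 0.00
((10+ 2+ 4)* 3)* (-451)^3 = -4403224848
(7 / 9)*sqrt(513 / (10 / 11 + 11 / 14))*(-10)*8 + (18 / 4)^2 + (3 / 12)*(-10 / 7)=557 / 28 - 560*sqrt(254562) / 261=-1062.65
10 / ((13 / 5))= 50 / 13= 3.85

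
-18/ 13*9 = -162/ 13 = -12.46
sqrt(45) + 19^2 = 3*sqrt(5) + 361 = 367.71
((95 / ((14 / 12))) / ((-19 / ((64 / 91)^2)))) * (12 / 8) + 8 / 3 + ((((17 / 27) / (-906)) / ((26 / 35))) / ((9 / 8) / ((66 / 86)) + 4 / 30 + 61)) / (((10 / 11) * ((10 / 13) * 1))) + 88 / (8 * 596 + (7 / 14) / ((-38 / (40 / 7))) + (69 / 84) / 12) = -588045549792373665589 / 1188839022506301641202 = -0.49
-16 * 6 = -96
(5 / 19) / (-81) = -5 / 1539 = -0.00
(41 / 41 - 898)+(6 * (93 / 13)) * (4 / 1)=-725.31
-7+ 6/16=-53/8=-6.62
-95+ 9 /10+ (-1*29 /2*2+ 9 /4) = -2417 /20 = -120.85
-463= -463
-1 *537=-537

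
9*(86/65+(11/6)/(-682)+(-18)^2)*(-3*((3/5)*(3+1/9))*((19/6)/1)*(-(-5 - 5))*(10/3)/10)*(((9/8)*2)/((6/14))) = -7323475957/8060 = -908619.85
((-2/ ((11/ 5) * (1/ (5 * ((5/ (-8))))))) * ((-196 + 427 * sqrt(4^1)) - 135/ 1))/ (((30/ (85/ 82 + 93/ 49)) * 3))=154167325/ 3182256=48.45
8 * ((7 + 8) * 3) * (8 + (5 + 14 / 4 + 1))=6300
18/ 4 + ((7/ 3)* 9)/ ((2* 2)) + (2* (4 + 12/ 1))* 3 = 423/ 4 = 105.75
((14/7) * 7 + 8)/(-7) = -22/7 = -3.14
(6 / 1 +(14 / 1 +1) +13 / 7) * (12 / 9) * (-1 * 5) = -3200 / 21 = -152.38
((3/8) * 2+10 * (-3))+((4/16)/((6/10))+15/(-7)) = -1301/42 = -30.98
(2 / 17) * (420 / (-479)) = -840 / 8143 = -0.10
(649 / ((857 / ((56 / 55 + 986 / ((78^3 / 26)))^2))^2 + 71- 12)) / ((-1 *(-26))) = 54440971060245865187144569 / 1212142598107721436341064536254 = 0.00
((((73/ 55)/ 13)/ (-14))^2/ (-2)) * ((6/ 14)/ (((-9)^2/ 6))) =-5329/ 6312606300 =-0.00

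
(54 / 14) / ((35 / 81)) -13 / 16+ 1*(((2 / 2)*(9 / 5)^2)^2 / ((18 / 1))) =8.70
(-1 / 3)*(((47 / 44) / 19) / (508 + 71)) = -47 / 1452132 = -0.00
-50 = -50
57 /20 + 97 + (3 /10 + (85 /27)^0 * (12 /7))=14261 /140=101.86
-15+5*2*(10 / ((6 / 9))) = 135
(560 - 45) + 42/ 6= 522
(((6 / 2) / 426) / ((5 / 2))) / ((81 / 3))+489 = 4687066 / 9585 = 489.00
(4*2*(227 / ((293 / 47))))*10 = 853520 / 293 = 2913.04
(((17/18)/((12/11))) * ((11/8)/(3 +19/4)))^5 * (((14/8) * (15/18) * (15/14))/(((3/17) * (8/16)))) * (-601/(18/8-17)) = 9406647299233747909225/152486173125154468528128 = 0.06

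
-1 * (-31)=31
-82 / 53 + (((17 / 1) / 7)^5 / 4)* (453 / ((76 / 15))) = 1886.75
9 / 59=0.15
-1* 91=-91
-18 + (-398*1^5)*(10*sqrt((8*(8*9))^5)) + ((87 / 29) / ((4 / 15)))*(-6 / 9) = -63382487091 / 2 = -31691243545.50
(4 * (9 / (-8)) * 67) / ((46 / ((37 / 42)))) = -7437 / 1288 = -5.77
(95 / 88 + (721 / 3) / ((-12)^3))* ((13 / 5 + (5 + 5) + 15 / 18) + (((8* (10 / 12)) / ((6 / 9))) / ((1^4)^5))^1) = 37701187 / 1710720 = 22.04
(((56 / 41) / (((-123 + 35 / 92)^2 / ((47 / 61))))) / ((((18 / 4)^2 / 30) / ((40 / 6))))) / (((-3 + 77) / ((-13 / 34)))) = -57920844800 / 16216030573674489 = -0.00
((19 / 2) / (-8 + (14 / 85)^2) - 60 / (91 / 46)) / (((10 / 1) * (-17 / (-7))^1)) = -66093221 / 50921936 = -1.30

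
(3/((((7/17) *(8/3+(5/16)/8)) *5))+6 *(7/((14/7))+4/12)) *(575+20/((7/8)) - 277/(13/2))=13069.58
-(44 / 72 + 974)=-974.61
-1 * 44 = -44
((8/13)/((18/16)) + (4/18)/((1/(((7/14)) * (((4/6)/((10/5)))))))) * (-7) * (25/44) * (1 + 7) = -71750/3861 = -18.58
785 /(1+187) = 785 /188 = 4.18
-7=-7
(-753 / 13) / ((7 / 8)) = -6024 / 91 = -66.20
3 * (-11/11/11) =-3/11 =-0.27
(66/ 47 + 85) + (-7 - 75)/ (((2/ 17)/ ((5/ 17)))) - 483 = -28275/ 47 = -601.60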